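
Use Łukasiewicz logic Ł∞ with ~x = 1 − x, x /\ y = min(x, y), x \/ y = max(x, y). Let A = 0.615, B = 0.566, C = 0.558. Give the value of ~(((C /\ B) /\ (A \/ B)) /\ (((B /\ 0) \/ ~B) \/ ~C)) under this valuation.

C /\ B = min(0.558, 0.566) = 0.558
A \/ B = max(0.615, 0.566) = 0.615
(C /\ B) /\ (A \/ B) = min(0.558, 0.615) = 0.558
B /\ 0 = min(0.566, 0.000) = 0.000
~B = 1 − 0.566 = 0.434
(B /\ 0) \/ ~B = max(0.000, 0.434) = 0.434
~C = 1 − 0.558 = 0.442
((B /\ 0) \/ ~B) \/ ~C = max(0.434, 0.442) = 0.442
((C /\ B) /\ (A \/ B)) /\ (((B /\ 0) \/ ~B) \/ ~C) = min(0.558, 0.442) = 0.442
~(((C /\ B) /\ (A \/ B)) /\ (((B /\ 0) \/ ~B) \/ ~C)) = 1 − 0.442 = 0.558

0.558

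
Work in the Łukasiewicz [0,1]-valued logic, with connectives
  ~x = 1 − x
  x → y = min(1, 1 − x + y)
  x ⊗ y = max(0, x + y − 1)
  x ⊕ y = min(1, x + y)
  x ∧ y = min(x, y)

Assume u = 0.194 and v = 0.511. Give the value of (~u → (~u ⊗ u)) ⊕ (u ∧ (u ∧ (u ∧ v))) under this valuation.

0.388

~u = 1 − 0.194 = 0.806
~u ⊗ u = max(0, 0.806 + 0.194 − 1) = max(0, 0.000) = 0.000
~u → (~u ⊗ u) = min(1, 1 − 0.806 + 0.000) = min(1, 0.194) = 0.194
u ∧ v = min(0.194, 0.511) = 0.194
u ∧ (u ∧ v) = min(0.194, 0.194) = 0.194
u ∧ (u ∧ (u ∧ v)) = min(0.194, 0.194) = 0.194
(~u → (~u ⊗ u)) ⊕ (u ∧ (u ∧ (u ∧ v))) = min(1, 0.194 + 0.194) = min(1, 0.388) = 0.388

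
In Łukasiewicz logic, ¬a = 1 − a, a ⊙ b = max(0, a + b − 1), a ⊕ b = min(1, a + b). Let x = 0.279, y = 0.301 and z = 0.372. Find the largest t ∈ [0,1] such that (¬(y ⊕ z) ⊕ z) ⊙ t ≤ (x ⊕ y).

0.881

y ⊕ z = min(1, 0.301 + 0.372) = min(1, 0.673) = 0.673
¬(y ⊕ z) = 1 − 0.673 = 0.327
¬(y ⊕ z) ⊕ z = min(1, 0.327 + 0.372) = min(1, 0.699) = 0.699
So the left factor is ¬(y ⊕ z) ⊕ z = 0.699.
x ⊕ y = min(1, 0.279 + 0.301) = min(1, 0.580) = 0.580
So the right-hand bound is x ⊕ y = 0.580.
The residuum of the Łukasiewicz t-norm gives the supremum: min(1, 1 − 0.699 + 0.580).
1 − 0.699 + 0.580 = 0.881, so t = min(1, 0.881) = 0.881.
Check: 0.699 ⊙ 0.881 = max(0, 0.580) = 0.580 ≤ 0.580.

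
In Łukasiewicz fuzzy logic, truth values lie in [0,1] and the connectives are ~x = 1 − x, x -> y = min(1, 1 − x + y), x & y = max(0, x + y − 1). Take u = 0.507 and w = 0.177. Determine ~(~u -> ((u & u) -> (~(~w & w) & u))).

0.000

~u = 1 − 0.507 = 0.493
u & u = max(0, 0.507 + 0.507 − 1) = max(0, 0.014) = 0.014
~w = 1 − 0.177 = 0.823
~w & w = max(0, 0.823 + 0.177 − 1) = max(0, 0.000) = 0.000
~(~w & w) = 1 − 0.000 = 1.000
~(~w & w) & u = max(0, 1.000 + 0.507 − 1) = max(0, 0.507) = 0.507
(u & u) -> (~(~w & w) & u) = min(1, 1 − 0.014 + 0.507) = min(1, 1.493) = 1.000
~u -> ((u & u) -> (~(~w & w) & u)) = min(1, 1 − 0.493 + 1.000) = min(1, 1.507) = 1.000
~(~u -> ((u & u) -> (~(~w & w) & u))) = 1 − 1.000 = 0.000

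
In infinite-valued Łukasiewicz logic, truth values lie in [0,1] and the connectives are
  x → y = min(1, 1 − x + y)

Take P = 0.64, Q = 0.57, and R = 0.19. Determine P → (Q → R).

0.98

Q → R = min(1, 1 − 0.57 + 0.19) = min(1, 0.62) = 0.62
P → (Q → R) = min(1, 1 − 0.64 + 0.62) = min(1, 0.98) = 0.98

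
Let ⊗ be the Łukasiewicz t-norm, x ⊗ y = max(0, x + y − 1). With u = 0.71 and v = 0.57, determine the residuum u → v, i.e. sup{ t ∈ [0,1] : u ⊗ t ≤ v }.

The residuum of the Łukasiewicz t-norm gives the supremum: min(1, 1 − 0.71 + 0.57).
1 − 0.71 + 0.57 = 0.86, so t = min(1, 0.86) = 0.86.
Check: 0.71 ⊗ 0.86 = max(0, 0.57) = 0.57 ≤ 0.57.

0.86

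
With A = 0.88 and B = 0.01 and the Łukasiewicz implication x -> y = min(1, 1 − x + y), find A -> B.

0.13

A -> B = min(1, 1 − 0.88 + 0.01) = min(1, 0.13) = 0.13
For comparison, the Gödel implication (1 if x ≤ y else y) would give 0.01.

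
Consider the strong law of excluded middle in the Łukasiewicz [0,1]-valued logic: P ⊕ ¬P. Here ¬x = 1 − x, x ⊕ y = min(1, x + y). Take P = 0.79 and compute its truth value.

¬P = 1 − 0.79 = 0.21
P ⊕ ¬P = min(1, 0.79 + 0.21) = min(1, 1.00) = 1.00
(As expected: always 1 in Ł∞ since a ⊕ (1−a) = 1.)

1.00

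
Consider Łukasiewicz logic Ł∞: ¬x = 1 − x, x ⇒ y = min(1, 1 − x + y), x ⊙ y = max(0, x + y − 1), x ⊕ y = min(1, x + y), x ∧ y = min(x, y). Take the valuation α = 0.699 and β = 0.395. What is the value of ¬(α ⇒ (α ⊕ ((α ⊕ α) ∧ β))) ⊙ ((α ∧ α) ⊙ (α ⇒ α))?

α ⊕ α = min(1, 0.699 + 0.699) = min(1, 1.398) = 1.000
(α ⊕ α) ∧ β = min(1.000, 0.395) = 0.395
α ⊕ ((α ⊕ α) ∧ β) = min(1, 0.699 + 0.395) = min(1, 1.094) = 1.000
α ⇒ (α ⊕ ((α ⊕ α) ∧ β)) = min(1, 1 − 0.699 + 1.000) = min(1, 1.301) = 1.000
¬(α ⇒ (α ⊕ ((α ⊕ α) ∧ β))) = 1 − 1.000 = 0.000
α ∧ α = min(0.699, 0.699) = 0.699
α ⇒ α = min(1, 1 − 0.699 + 0.699) = min(1, 1.000) = 1.000
(α ∧ α) ⊙ (α ⇒ α) = max(0, 0.699 + 1.000 − 1) = max(0, 0.699) = 0.699
¬(α ⇒ (α ⊕ ((α ⊕ α) ∧ β))) ⊙ ((α ∧ α) ⊙ (α ⇒ α)) = max(0, 0.000 + 0.699 − 1) = max(0, -0.301) = 0.000

0.000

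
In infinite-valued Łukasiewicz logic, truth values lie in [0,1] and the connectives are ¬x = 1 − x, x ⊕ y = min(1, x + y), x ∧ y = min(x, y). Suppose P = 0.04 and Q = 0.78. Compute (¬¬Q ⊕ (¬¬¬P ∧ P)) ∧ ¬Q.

¬Q = 1 − 0.78 = 0.22
¬¬Q = 1 − 0.22 = 0.78
¬P = 1 − 0.04 = 0.96
¬¬P = 1 − 0.96 = 0.04
¬¬¬P = 1 − 0.04 = 0.96
¬¬¬P ∧ P = min(0.96, 0.04) = 0.04
¬¬Q ⊕ (¬¬¬P ∧ P) = min(1, 0.78 + 0.04) = min(1, 0.82) = 0.82
(¬¬Q ⊕ (¬¬¬P ∧ P)) ∧ ¬Q = min(0.82, 0.22) = 0.22

0.22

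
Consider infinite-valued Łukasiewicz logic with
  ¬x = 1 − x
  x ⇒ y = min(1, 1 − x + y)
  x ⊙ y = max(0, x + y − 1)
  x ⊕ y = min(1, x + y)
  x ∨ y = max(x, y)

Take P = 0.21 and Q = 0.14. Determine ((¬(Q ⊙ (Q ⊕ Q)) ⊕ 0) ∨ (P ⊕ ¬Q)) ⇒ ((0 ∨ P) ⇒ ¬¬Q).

0.93

Q ⊕ Q = min(1, 0.14 + 0.14) = min(1, 0.28) = 0.28
Q ⊙ (Q ⊕ Q) = max(0, 0.14 + 0.28 − 1) = max(0, -0.58) = 0.00
¬(Q ⊙ (Q ⊕ Q)) = 1 − 0.00 = 1.00
¬(Q ⊙ (Q ⊕ Q)) ⊕ 0 = min(1, 1.00 + 0.00) = min(1, 1.00) = 1.00
¬Q = 1 − 0.14 = 0.86
P ⊕ ¬Q = min(1, 0.21 + 0.86) = min(1, 1.07) = 1.00
(¬(Q ⊙ (Q ⊕ Q)) ⊕ 0) ∨ (P ⊕ ¬Q) = max(1.00, 1.00) = 1.00
0 ∨ P = max(0.00, 0.21) = 0.21
¬¬Q = 1 − 0.86 = 0.14
(0 ∨ P) ⇒ ¬¬Q = min(1, 1 − 0.21 + 0.14) = min(1, 0.93) = 0.93
((¬(Q ⊙ (Q ⊕ Q)) ⊕ 0) ∨ (P ⊕ ¬Q)) ⇒ ((0 ∨ P) ⇒ ¬¬Q) = min(1, 1 − 1.00 + 0.93) = min(1, 0.93) = 0.93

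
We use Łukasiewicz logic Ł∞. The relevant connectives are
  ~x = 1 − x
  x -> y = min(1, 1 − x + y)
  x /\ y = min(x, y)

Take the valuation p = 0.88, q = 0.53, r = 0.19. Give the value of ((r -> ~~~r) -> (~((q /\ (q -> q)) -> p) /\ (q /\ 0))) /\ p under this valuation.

0.00

~r = 1 − 0.19 = 0.81
~~r = 1 − 0.81 = 0.19
~~~r = 1 − 0.19 = 0.81
r -> ~~~r = min(1, 1 − 0.19 + 0.81) = min(1, 1.62) = 1.00
q -> q = min(1, 1 − 0.53 + 0.53) = min(1, 1.00) = 1.00
q /\ (q -> q) = min(0.53, 1.00) = 0.53
(q /\ (q -> q)) -> p = min(1, 1 − 0.53 + 0.88) = min(1, 1.35) = 1.00
~((q /\ (q -> q)) -> p) = 1 − 1.00 = 0.00
q /\ 0 = min(0.53, 0.00) = 0.00
~((q /\ (q -> q)) -> p) /\ (q /\ 0) = min(0.00, 0.00) = 0.00
(r -> ~~~r) -> (~((q /\ (q -> q)) -> p) /\ (q /\ 0)) = min(1, 1 − 1.00 + 0.00) = min(1, 0.00) = 0.00
((r -> ~~~r) -> (~((q /\ (q -> q)) -> p) /\ (q /\ 0))) /\ p = min(0.00, 0.88) = 0.00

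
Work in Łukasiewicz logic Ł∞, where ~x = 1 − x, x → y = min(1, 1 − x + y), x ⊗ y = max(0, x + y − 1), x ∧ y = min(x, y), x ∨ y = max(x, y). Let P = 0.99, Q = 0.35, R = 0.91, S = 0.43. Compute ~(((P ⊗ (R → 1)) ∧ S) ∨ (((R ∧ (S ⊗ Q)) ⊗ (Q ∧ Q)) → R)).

R → 1 = min(1, 1 − 0.91 + 1.00) = min(1, 1.09) = 1.00
P ⊗ (R → 1) = max(0, 0.99 + 1.00 − 1) = max(0, 0.99) = 0.99
(P ⊗ (R → 1)) ∧ S = min(0.99, 0.43) = 0.43
S ⊗ Q = max(0, 0.43 + 0.35 − 1) = max(0, -0.22) = 0.00
R ∧ (S ⊗ Q) = min(0.91, 0.00) = 0.00
Q ∧ Q = min(0.35, 0.35) = 0.35
(R ∧ (S ⊗ Q)) ⊗ (Q ∧ Q) = max(0, 0.00 + 0.35 − 1) = max(0, -0.65) = 0.00
((R ∧ (S ⊗ Q)) ⊗ (Q ∧ Q)) → R = min(1, 1 − 0.00 + 0.91) = min(1, 1.91) = 1.00
((P ⊗ (R → 1)) ∧ S) ∨ (((R ∧ (S ⊗ Q)) ⊗ (Q ∧ Q)) → R) = max(0.43, 1.00) = 1.00
~(((P ⊗ (R → 1)) ∧ S) ∨ (((R ∧ (S ⊗ Q)) ⊗ (Q ∧ Q)) → R)) = 1 − 1.00 = 0.00

0.00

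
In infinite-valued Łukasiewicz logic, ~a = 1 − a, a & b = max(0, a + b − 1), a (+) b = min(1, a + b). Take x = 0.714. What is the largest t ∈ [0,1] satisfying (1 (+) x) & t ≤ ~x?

1 (+) x = min(1, 1.000 + 0.714) = min(1, 1.714) = 1.000
So the left factor is 1 (+) x = 1.000.
~x = 1 − 0.714 = 0.286
So the right-hand bound is ~x = 0.286.
The residuum of the Łukasiewicz t-norm gives the supremum: min(1, 1 − 1.000 + 0.286).
1 − 1.000 + 0.286 = 0.286, so t = min(1, 0.286) = 0.286.
Check: 1.000 & 0.286 = max(0, 0.286) = 0.286 ≤ 0.286.

0.286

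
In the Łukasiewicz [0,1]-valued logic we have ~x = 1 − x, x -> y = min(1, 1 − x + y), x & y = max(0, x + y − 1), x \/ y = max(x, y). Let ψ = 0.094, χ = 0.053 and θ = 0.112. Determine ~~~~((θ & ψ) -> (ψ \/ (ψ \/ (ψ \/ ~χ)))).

1.000

θ & ψ = max(0, 0.112 + 0.094 − 1) = max(0, -0.794) = 0.000
~χ = 1 − 0.053 = 0.947
ψ \/ ~χ = max(0.094, 0.947) = 0.947
ψ \/ (ψ \/ ~χ) = max(0.094, 0.947) = 0.947
ψ \/ (ψ \/ (ψ \/ ~χ)) = max(0.094, 0.947) = 0.947
(θ & ψ) -> (ψ \/ (ψ \/ (ψ \/ ~χ))) = min(1, 1 − 0.000 + 0.947) = min(1, 1.947) = 1.000
~((θ & ψ) -> (ψ \/ (ψ \/ (ψ \/ ~χ)))) = 1 − 1.000 = 0.000
~~((θ & ψ) -> (ψ \/ (ψ \/ (ψ \/ ~χ)))) = 1 − 0.000 = 1.000
~~~((θ & ψ) -> (ψ \/ (ψ \/ (ψ \/ ~χ)))) = 1 − 1.000 = 0.000
~~~~((θ & ψ) -> (ψ \/ (ψ \/ (ψ \/ ~χ)))) = 1 − 0.000 = 1.000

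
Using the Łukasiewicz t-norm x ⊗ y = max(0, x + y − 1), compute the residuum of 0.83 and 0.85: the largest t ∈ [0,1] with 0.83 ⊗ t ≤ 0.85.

1.00

The residuum of the Łukasiewicz t-norm gives the supremum: min(1, 1 − 0.83 + 0.85).
1 − 0.83 + 0.85 = 1.02, so t = min(1, 1.02) = 1.00.
Check: 0.83 ⊗ 1.00 = max(0, 0.83) = 0.83 ≤ 0.85.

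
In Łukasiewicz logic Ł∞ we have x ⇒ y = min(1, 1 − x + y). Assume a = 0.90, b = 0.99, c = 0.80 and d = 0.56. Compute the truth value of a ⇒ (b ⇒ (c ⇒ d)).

0.87

c ⇒ d = min(1, 1 − 0.80 + 0.56) = min(1, 0.76) = 0.76
b ⇒ (c ⇒ d) = min(1, 1 − 0.99 + 0.76) = min(1, 0.77) = 0.77
a ⇒ (b ⇒ (c ⇒ d)) = min(1, 1 − 0.90 + 0.77) = min(1, 0.87) = 0.87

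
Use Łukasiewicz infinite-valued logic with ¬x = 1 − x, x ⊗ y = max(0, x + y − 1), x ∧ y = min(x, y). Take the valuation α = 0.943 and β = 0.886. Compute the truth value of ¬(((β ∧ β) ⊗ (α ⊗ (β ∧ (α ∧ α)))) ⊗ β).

0.399

β ∧ β = min(0.886, 0.886) = 0.886
α ∧ α = min(0.943, 0.943) = 0.943
β ∧ (α ∧ α) = min(0.886, 0.943) = 0.886
α ⊗ (β ∧ (α ∧ α)) = max(0, 0.943 + 0.886 − 1) = max(0, 0.829) = 0.829
(β ∧ β) ⊗ (α ⊗ (β ∧ (α ∧ α))) = max(0, 0.886 + 0.829 − 1) = max(0, 0.715) = 0.715
((β ∧ β) ⊗ (α ⊗ (β ∧ (α ∧ α)))) ⊗ β = max(0, 0.715 + 0.886 − 1) = max(0, 0.601) = 0.601
¬(((β ∧ β) ⊗ (α ⊗ (β ∧ (α ∧ α)))) ⊗ β) = 1 − 0.601 = 0.399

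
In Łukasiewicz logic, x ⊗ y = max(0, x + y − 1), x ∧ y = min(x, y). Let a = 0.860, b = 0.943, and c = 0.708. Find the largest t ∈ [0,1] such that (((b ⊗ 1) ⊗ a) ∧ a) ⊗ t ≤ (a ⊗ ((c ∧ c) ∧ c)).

b ⊗ 1 = max(0, 0.943 + 1.000 − 1) = max(0, 0.943) = 0.943
(b ⊗ 1) ⊗ a = max(0, 0.943 + 0.860 − 1) = max(0, 0.803) = 0.803
((b ⊗ 1) ⊗ a) ∧ a = min(0.803, 0.860) = 0.803
So the left factor is ((b ⊗ 1) ⊗ a) ∧ a = 0.803.
c ∧ c = min(0.708, 0.708) = 0.708
(c ∧ c) ∧ c = min(0.708, 0.708) = 0.708
a ⊗ ((c ∧ c) ∧ c) = max(0, 0.860 + 0.708 − 1) = max(0, 0.568) = 0.568
So the right-hand bound is a ⊗ ((c ∧ c) ∧ c) = 0.568.
The residuum of the Łukasiewicz t-norm gives the supremum: min(1, 1 − 0.803 + 0.568).
1 − 0.803 + 0.568 = 0.765, so t = min(1, 0.765) = 0.765.
Check: 0.803 ⊗ 0.765 = max(0, 0.568) = 0.568 ≤ 0.568.

0.765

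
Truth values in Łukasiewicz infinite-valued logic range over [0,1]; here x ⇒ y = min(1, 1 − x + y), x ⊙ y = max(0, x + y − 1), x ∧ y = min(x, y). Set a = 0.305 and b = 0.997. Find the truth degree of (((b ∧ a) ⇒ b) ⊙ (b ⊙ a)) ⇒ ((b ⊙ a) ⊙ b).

0.997

b ∧ a = min(0.997, 0.305) = 0.305
(b ∧ a) ⇒ b = min(1, 1 − 0.305 + 0.997) = min(1, 1.692) = 1.000
b ⊙ a = max(0, 0.997 + 0.305 − 1) = max(0, 0.302) = 0.302
((b ∧ a) ⇒ b) ⊙ (b ⊙ a) = max(0, 1.000 + 0.302 − 1) = max(0, 0.302) = 0.302
(b ⊙ a) ⊙ b = max(0, 0.302 + 0.997 − 1) = max(0, 0.299) = 0.299
(((b ∧ a) ⇒ b) ⊙ (b ⊙ a)) ⇒ ((b ⊙ a) ⊙ b) = min(1, 1 − 0.302 + 0.299) = min(1, 0.997) = 0.997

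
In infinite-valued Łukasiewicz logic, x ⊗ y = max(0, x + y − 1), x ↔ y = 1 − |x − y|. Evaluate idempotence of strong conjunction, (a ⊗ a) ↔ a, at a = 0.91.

0.91

a ⊗ a = max(0, 0.91 + 0.91 − 1) = max(0, 0.82) = 0.82
(a ⊗ a) ↔ a = 1 − |0.82 − 0.91| = 1 − 0.09 = 0.91
(The value 0.91 < 1 shows this instance is not satisfied; fails in Ł∞ since a ⊗ a = max(0, 2a−1) ≠ a in general.)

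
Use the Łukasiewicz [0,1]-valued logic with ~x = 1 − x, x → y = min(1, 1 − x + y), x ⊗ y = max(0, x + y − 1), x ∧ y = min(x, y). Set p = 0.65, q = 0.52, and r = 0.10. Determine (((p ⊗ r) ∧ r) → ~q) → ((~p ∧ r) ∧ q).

p ⊗ r = max(0, 0.65 + 0.10 − 1) = max(0, -0.25) = 0.00
(p ⊗ r) ∧ r = min(0.00, 0.10) = 0.00
~q = 1 − 0.52 = 0.48
((p ⊗ r) ∧ r) → ~q = min(1, 1 − 0.00 + 0.48) = min(1, 1.48) = 1.00
~p = 1 − 0.65 = 0.35
~p ∧ r = min(0.35, 0.10) = 0.10
(~p ∧ r) ∧ q = min(0.10, 0.52) = 0.10
(((p ⊗ r) ∧ r) → ~q) → ((~p ∧ r) ∧ q) = min(1, 1 − 1.00 + 0.10) = min(1, 0.10) = 0.10

0.10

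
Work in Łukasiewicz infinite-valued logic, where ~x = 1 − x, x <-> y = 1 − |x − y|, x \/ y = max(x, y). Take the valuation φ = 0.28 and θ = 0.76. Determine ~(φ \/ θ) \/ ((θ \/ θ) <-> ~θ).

0.48

φ \/ θ = max(0.28, 0.76) = 0.76
~(φ \/ θ) = 1 − 0.76 = 0.24
θ \/ θ = max(0.76, 0.76) = 0.76
~θ = 1 − 0.76 = 0.24
(θ \/ θ) <-> ~θ = 1 − |0.76 − 0.24| = 1 − 0.52 = 0.48
~(φ \/ θ) \/ ((θ \/ θ) <-> ~θ) = max(0.24, 0.48) = 0.48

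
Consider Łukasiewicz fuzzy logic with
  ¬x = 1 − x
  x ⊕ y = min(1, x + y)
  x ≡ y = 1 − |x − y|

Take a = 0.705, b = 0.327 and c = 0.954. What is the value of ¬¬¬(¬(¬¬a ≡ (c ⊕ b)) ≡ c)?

¬a = 1 − 0.705 = 0.295
¬¬a = 1 − 0.295 = 0.705
c ⊕ b = min(1, 0.954 + 0.327) = min(1, 1.281) = 1.000
¬¬a ≡ (c ⊕ b) = 1 − |0.705 − 1.000| = 1 − 0.295 = 0.705
¬(¬¬a ≡ (c ⊕ b)) = 1 − 0.705 = 0.295
¬(¬¬a ≡ (c ⊕ b)) ≡ c = 1 − |0.295 − 0.954| = 1 − 0.659 = 0.341
¬(¬(¬¬a ≡ (c ⊕ b)) ≡ c) = 1 − 0.341 = 0.659
¬¬(¬(¬¬a ≡ (c ⊕ b)) ≡ c) = 1 − 0.659 = 0.341
¬¬¬(¬(¬¬a ≡ (c ⊕ b)) ≡ c) = 1 − 0.341 = 0.659

0.659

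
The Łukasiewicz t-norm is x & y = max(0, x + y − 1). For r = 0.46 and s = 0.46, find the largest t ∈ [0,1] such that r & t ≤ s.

1.00

The residuum of the Łukasiewicz t-norm gives the supremum: min(1, 1 − 0.46 + 0.46).
1 − 0.46 + 0.46 = 1.00, so t = min(1, 1.00) = 1.00.
Check: 0.46 & 1.00 = max(0, 0.46) = 0.46 ≤ 0.46.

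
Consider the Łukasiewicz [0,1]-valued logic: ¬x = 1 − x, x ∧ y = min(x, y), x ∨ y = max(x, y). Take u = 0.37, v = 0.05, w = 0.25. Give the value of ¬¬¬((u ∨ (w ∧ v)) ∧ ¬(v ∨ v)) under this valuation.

0.63

w ∧ v = min(0.25, 0.05) = 0.05
u ∨ (w ∧ v) = max(0.37, 0.05) = 0.37
v ∨ v = max(0.05, 0.05) = 0.05
¬(v ∨ v) = 1 − 0.05 = 0.95
(u ∨ (w ∧ v)) ∧ ¬(v ∨ v) = min(0.37, 0.95) = 0.37
¬((u ∨ (w ∧ v)) ∧ ¬(v ∨ v)) = 1 − 0.37 = 0.63
¬¬((u ∨ (w ∧ v)) ∧ ¬(v ∨ v)) = 1 − 0.63 = 0.37
¬¬¬((u ∨ (w ∧ v)) ∧ ¬(v ∨ v)) = 1 − 0.37 = 0.63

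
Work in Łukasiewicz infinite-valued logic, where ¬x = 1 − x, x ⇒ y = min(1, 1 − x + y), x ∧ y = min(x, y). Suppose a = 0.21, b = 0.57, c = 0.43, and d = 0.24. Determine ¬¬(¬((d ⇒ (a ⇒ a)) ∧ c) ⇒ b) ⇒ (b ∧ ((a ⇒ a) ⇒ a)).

a ⇒ a = min(1, 1 − 0.21 + 0.21) = min(1, 1.00) = 1.00
d ⇒ (a ⇒ a) = min(1, 1 − 0.24 + 1.00) = min(1, 1.76) = 1.00
(d ⇒ (a ⇒ a)) ∧ c = min(1.00, 0.43) = 0.43
¬((d ⇒ (a ⇒ a)) ∧ c) = 1 − 0.43 = 0.57
¬((d ⇒ (a ⇒ a)) ∧ c) ⇒ b = min(1, 1 − 0.57 + 0.57) = min(1, 1.00) = 1.00
¬(¬((d ⇒ (a ⇒ a)) ∧ c) ⇒ b) = 1 − 1.00 = 0.00
¬¬(¬((d ⇒ (a ⇒ a)) ∧ c) ⇒ b) = 1 − 0.00 = 1.00
(a ⇒ a) ⇒ a = min(1, 1 − 1.00 + 0.21) = min(1, 0.21) = 0.21
b ∧ ((a ⇒ a) ⇒ a) = min(0.57, 0.21) = 0.21
¬¬(¬((d ⇒ (a ⇒ a)) ∧ c) ⇒ b) ⇒ (b ∧ ((a ⇒ a) ⇒ a)) = min(1, 1 − 1.00 + 0.21) = min(1, 0.21) = 0.21

0.21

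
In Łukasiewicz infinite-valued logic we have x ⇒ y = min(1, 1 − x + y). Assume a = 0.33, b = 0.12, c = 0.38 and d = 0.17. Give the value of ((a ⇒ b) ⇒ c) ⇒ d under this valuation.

a ⇒ b = min(1, 1 − 0.33 + 0.12) = min(1, 0.79) = 0.79
(a ⇒ b) ⇒ c = min(1, 1 − 0.79 + 0.38) = min(1, 0.59) = 0.59
((a ⇒ b) ⇒ c) ⇒ d = min(1, 1 − 0.59 + 0.17) = min(1, 0.58) = 0.58

0.58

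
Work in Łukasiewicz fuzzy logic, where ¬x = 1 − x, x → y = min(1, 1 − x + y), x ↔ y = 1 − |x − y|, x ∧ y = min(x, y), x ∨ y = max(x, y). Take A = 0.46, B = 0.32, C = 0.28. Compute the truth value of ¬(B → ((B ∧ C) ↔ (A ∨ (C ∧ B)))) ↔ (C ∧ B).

0.72

B ∧ C = min(0.32, 0.28) = 0.28
C ∧ B = min(0.28, 0.32) = 0.28
A ∨ (C ∧ B) = max(0.46, 0.28) = 0.46
(B ∧ C) ↔ (A ∨ (C ∧ B)) = 1 − |0.28 − 0.46| = 1 − 0.18 = 0.82
B → ((B ∧ C) ↔ (A ∨ (C ∧ B))) = min(1, 1 − 0.32 + 0.82) = min(1, 1.50) = 1.00
¬(B → ((B ∧ C) ↔ (A ∨ (C ∧ B)))) = 1 − 1.00 = 0.00
¬(B → ((B ∧ C) ↔ (A ∨ (C ∧ B)))) ↔ (C ∧ B) = 1 − |0.00 − 0.28| = 1 − 0.28 = 0.72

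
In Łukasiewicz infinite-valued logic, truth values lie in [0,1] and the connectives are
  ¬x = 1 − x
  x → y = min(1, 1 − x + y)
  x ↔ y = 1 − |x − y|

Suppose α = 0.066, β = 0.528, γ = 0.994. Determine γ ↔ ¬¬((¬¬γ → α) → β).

¬γ = 1 − 0.994 = 0.006
¬¬γ = 1 − 0.006 = 0.994
¬¬γ → α = min(1, 1 − 0.994 + 0.066) = min(1, 0.072) = 0.072
(¬¬γ → α) → β = min(1, 1 − 0.072 + 0.528) = min(1, 1.456) = 1.000
¬((¬¬γ → α) → β) = 1 − 1.000 = 0.000
¬¬((¬¬γ → α) → β) = 1 − 0.000 = 1.000
γ ↔ ¬¬((¬¬γ → α) → β) = 1 − |0.994 − 1.000| = 1 − 0.006 = 0.994

0.994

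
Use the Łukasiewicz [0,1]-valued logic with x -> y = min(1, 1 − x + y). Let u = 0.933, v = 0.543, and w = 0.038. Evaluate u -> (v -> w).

0.562

v -> w = min(1, 1 − 0.543 + 0.038) = min(1, 0.495) = 0.495
u -> (v -> w) = min(1, 1 − 0.933 + 0.495) = min(1, 0.562) = 0.562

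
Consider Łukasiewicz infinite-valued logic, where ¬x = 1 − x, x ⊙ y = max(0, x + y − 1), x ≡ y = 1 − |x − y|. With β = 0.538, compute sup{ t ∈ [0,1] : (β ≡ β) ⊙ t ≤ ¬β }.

β ≡ β = 1 − |0.538 − 0.538| = 1 − 0.000 = 1.000
So the left factor is β ≡ β = 1.000.
¬β = 1 − 0.538 = 0.462
So the right-hand bound is ¬β = 0.462.
The residuum of the Łukasiewicz t-norm gives the supremum: min(1, 1 − 1.000 + 0.462).
1 − 1.000 + 0.462 = 0.462, so t = min(1, 0.462) = 0.462.
Check: 1.000 ⊙ 0.462 = max(0, 0.462) = 0.462 ≤ 0.462.

0.462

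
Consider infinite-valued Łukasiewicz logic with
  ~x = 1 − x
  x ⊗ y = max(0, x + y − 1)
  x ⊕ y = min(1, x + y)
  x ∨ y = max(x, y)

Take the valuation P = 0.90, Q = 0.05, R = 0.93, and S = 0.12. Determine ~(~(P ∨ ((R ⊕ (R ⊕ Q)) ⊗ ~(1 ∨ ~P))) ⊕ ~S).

0.02

R ⊕ Q = min(1, 0.93 + 0.05) = min(1, 0.98) = 0.98
R ⊕ (R ⊕ Q) = min(1, 0.93 + 0.98) = min(1, 1.91) = 1.00
~P = 1 − 0.90 = 0.10
1 ∨ ~P = max(1.00, 0.10) = 1.00
~(1 ∨ ~P) = 1 − 1.00 = 0.00
(R ⊕ (R ⊕ Q)) ⊗ ~(1 ∨ ~P) = max(0, 1.00 + 0.00 − 1) = max(0, 0.00) = 0.00
P ∨ ((R ⊕ (R ⊕ Q)) ⊗ ~(1 ∨ ~P)) = max(0.90, 0.00) = 0.90
~(P ∨ ((R ⊕ (R ⊕ Q)) ⊗ ~(1 ∨ ~P))) = 1 − 0.90 = 0.10
~S = 1 − 0.12 = 0.88
~(P ∨ ((R ⊕ (R ⊕ Q)) ⊗ ~(1 ∨ ~P))) ⊕ ~S = min(1, 0.10 + 0.88) = min(1, 0.98) = 0.98
~(~(P ∨ ((R ⊕ (R ⊕ Q)) ⊗ ~(1 ∨ ~P))) ⊕ ~S) = 1 − 0.98 = 0.02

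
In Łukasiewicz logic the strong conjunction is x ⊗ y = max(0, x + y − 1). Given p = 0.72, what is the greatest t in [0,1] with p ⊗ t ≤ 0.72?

1.00

The residuum of the Łukasiewicz t-norm gives the supremum: min(1, 1 − 0.72 + 0.72).
1 − 0.72 + 0.72 = 1.00, so t = min(1, 1.00) = 1.00.
Check: 0.72 ⊗ 1.00 = max(0, 0.72) = 0.72 ≤ 0.72.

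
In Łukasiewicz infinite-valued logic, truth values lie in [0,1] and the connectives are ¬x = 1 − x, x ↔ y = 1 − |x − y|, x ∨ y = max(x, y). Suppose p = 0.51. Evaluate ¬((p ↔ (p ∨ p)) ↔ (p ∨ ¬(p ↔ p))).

p ∨ p = max(0.51, 0.51) = 0.51
p ↔ (p ∨ p) = 1 − |0.51 − 0.51| = 1 − 0.00 = 1.00
p ↔ p = 1 − |0.51 − 0.51| = 1 − 0.00 = 1.00
¬(p ↔ p) = 1 − 1.00 = 0.00
p ∨ ¬(p ↔ p) = max(0.51, 0.00) = 0.51
(p ↔ (p ∨ p)) ↔ (p ∨ ¬(p ↔ p)) = 1 − |1.00 − 0.51| = 1 − 0.49 = 0.51
¬((p ↔ (p ∨ p)) ↔ (p ∨ ¬(p ↔ p))) = 1 − 0.51 = 0.49

0.49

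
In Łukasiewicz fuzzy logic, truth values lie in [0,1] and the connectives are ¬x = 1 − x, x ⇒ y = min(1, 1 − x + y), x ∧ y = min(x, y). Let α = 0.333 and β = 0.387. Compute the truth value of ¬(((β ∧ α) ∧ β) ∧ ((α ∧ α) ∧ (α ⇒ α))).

0.667

β ∧ α = min(0.387, 0.333) = 0.333
(β ∧ α) ∧ β = min(0.333, 0.387) = 0.333
α ∧ α = min(0.333, 0.333) = 0.333
α ⇒ α = min(1, 1 − 0.333 + 0.333) = min(1, 1.000) = 1.000
(α ∧ α) ∧ (α ⇒ α) = min(0.333, 1.000) = 0.333
((β ∧ α) ∧ β) ∧ ((α ∧ α) ∧ (α ⇒ α)) = min(0.333, 0.333) = 0.333
¬(((β ∧ α) ∧ β) ∧ ((α ∧ α) ∧ (α ⇒ α))) = 1 − 0.333 = 0.667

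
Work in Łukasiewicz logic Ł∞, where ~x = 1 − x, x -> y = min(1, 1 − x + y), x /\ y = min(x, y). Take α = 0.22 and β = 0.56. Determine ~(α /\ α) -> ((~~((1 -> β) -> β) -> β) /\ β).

0.78

α /\ α = min(0.22, 0.22) = 0.22
~(α /\ α) = 1 − 0.22 = 0.78
1 -> β = min(1, 1 − 1.00 + 0.56) = min(1, 0.56) = 0.56
(1 -> β) -> β = min(1, 1 − 0.56 + 0.56) = min(1, 1.00) = 1.00
~((1 -> β) -> β) = 1 − 1.00 = 0.00
~~((1 -> β) -> β) = 1 − 0.00 = 1.00
~~((1 -> β) -> β) -> β = min(1, 1 − 1.00 + 0.56) = min(1, 0.56) = 0.56
(~~((1 -> β) -> β) -> β) /\ β = min(0.56, 0.56) = 0.56
~(α /\ α) -> ((~~((1 -> β) -> β) -> β) /\ β) = min(1, 1 − 0.78 + 0.56) = min(1, 0.78) = 0.78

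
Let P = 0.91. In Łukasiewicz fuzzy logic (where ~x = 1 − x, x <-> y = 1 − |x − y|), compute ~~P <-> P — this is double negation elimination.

~P = 1 − 0.91 = 0.09
~~P = 1 − 0.09 = 0.91
~~P <-> P = 1 − |0.91 − 0.91| = 1 − 0.00 = 1.00
(As expected: always 1 in Ł∞ since negation is involutive.)

1.00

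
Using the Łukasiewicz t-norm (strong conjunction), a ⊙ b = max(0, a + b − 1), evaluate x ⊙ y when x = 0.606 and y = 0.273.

x ⊙ y = max(0, 0.606 + 0.273 − 1) = max(0, -0.121) = 0.000
For comparison, the Gödel (minimum) t-norm min(a, b) would give 0.273.

0.000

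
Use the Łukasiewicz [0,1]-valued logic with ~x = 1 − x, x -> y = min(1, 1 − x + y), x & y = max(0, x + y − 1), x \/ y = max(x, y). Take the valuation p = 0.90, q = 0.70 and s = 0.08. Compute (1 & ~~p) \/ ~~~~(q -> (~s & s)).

0.90

~p = 1 − 0.90 = 0.10
~~p = 1 − 0.10 = 0.90
1 & ~~p = max(0, 1.00 + 0.90 − 1) = max(0, 0.90) = 0.90
~s = 1 − 0.08 = 0.92
~s & s = max(0, 0.92 + 0.08 − 1) = max(0, 0.00) = 0.00
q -> (~s & s) = min(1, 1 − 0.70 + 0.00) = min(1, 0.30) = 0.30
~(q -> (~s & s)) = 1 − 0.30 = 0.70
~~(q -> (~s & s)) = 1 − 0.70 = 0.30
~~~(q -> (~s & s)) = 1 − 0.30 = 0.70
~~~~(q -> (~s & s)) = 1 − 0.70 = 0.30
(1 & ~~p) \/ ~~~~(q -> (~s & s)) = max(0.90, 0.30) = 0.90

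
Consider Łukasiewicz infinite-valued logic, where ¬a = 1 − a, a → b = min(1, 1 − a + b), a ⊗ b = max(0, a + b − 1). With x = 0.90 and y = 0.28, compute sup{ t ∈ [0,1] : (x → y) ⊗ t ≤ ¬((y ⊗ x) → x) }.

x → y = min(1, 1 − 0.90 + 0.28) = min(1, 0.38) = 0.38
So the left factor is x → y = 0.38.
y ⊗ x = max(0, 0.28 + 0.90 − 1) = max(0, 0.18) = 0.18
(y ⊗ x) → x = min(1, 1 − 0.18 + 0.90) = min(1, 1.72) = 1.00
¬((y ⊗ x) → x) = 1 − 1.00 = 0.00
So the right-hand bound is ¬((y ⊗ x) → x) = 0.00.
The residuum of the Łukasiewicz t-norm gives the supremum: min(1, 1 − 0.38 + 0.00).
1 − 0.38 + 0.00 = 0.62, so t = min(1, 0.62) = 0.62.
Check: 0.38 ⊗ 0.62 = max(0, 0.00) = 0.00 ≤ 0.00.

0.62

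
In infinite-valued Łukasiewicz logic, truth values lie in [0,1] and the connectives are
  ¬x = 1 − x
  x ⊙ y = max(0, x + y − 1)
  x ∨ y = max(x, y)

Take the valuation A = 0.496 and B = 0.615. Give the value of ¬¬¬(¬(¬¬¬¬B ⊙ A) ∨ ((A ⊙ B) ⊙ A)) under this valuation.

¬B = 1 − 0.615 = 0.385
¬¬B = 1 − 0.385 = 0.615
¬¬¬B = 1 − 0.615 = 0.385
¬¬¬¬B = 1 − 0.385 = 0.615
¬¬¬¬B ⊙ A = max(0, 0.615 + 0.496 − 1) = max(0, 0.111) = 0.111
¬(¬¬¬¬B ⊙ A) = 1 − 0.111 = 0.889
A ⊙ B = max(0, 0.496 + 0.615 − 1) = max(0, 0.111) = 0.111
(A ⊙ B) ⊙ A = max(0, 0.111 + 0.496 − 1) = max(0, -0.393) = 0.000
¬(¬¬¬¬B ⊙ A) ∨ ((A ⊙ B) ⊙ A) = max(0.889, 0.000) = 0.889
¬(¬(¬¬¬¬B ⊙ A) ∨ ((A ⊙ B) ⊙ A)) = 1 − 0.889 = 0.111
¬¬(¬(¬¬¬¬B ⊙ A) ∨ ((A ⊙ B) ⊙ A)) = 1 − 0.111 = 0.889
¬¬¬(¬(¬¬¬¬B ⊙ A) ∨ ((A ⊙ B) ⊙ A)) = 1 − 0.889 = 0.111

0.111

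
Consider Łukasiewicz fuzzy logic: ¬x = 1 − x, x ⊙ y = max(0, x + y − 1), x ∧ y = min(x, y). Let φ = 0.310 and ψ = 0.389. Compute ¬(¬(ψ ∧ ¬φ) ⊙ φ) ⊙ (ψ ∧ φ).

0.310

¬φ = 1 − 0.310 = 0.690
ψ ∧ ¬φ = min(0.389, 0.690) = 0.389
¬(ψ ∧ ¬φ) = 1 − 0.389 = 0.611
¬(ψ ∧ ¬φ) ⊙ φ = max(0, 0.611 + 0.310 − 1) = max(0, -0.079) = 0.000
¬(¬(ψ ∧ ¬φ) ⊙ φ) = 1 − 0.000 = 1.000
ψ ∧ φ = min(0.389, 0.310) = 0.310
¬(¬(ψ ∧ ¬φ) ⊙ φ) ⊙ (ψ ∧ φ) = max(0, 1.000 + 0.310 − 1) = max(0, 0.310) = 0.310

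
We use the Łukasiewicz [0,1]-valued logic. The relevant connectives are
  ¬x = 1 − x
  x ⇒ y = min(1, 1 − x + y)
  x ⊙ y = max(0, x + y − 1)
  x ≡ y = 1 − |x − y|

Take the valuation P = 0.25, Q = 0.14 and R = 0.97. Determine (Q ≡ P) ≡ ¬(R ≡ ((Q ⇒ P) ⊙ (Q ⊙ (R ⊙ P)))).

0.92

Q ≡ P = 1 − |0.14 − 0.25| = 1 − 0.11 = 0.89
Q ⇒ P = min(1, 1 − 0.14 + 0.25) = min(1, 1.11) = 1.00
R ⊙ P = max(0, 0.97 + 0.25 − 1) = max(0, 0.22) = 0.22
Q ⊙ (R ⊙ P) = max(0, 0.14 + 0.22 − 1) = max(0, -0.64) = 0.00
(Q ⇒ P) ⊙ (Q ⊙ (R ⊙ P)) = max(0, 1.00 + 0.00 − 1) = max(0, 0.00) = 0.00
R ≡ ((Q ⇒ P) ⊙ (Q ⊙ (R ⊙ P))) = 1 − |0.97 − 0.00| = 1 − 0.97 = 0.03
¬(R ≡ ((Q ⇒ P) ⊙ (Q ⊙ (R ⊙ P)))) = 1 − 0.03 = 0.97
(Q ≡ P) ≡ ¬(R ≡ ((Q ⇒ P) ⊙ (Q ⊙ (R ⊙ P)))) = 1 − |0.89 − 0.97| = 1 − 0.08 = 0.92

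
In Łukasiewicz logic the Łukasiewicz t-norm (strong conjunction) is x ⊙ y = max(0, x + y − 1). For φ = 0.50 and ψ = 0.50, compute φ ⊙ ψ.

φ ⊙ ψ = max(0, 0.50 + 0.50 − 1) = max(0, 0.00) = 0.00
For comparison, the Gödel (minimum) t-norm min(x, y) would give 0.50.

0.00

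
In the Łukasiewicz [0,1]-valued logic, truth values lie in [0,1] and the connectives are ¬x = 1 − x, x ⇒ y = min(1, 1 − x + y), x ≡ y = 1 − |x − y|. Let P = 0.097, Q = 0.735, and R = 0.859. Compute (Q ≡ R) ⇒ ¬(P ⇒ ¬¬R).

Q ≡ R = 1 − |0.735 − 0.859| = 1 − 0.124 = 0.876
¬R = 1 − 0.859 = 0.141
¬¬R = 1 − 0.141 = 0.859
P ⇒ ¬¬R = min(1, 1 − 0.097 + 0.859) = min(1, 1.762) = 1.000
¬(P ⇒ ¬¬R) = 1 − 1.000 = 0.000
(Q ≡ R) ⇒ ¬(P ⇒ ¬¬R) = min(1, 1 − 0.876 + 0.000) = min(1, 0.124) = 0.124

0.124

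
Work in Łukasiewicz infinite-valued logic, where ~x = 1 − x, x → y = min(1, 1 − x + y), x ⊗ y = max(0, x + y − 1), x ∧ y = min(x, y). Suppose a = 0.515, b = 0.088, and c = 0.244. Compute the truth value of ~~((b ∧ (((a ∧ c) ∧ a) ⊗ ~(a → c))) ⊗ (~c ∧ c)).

a ∧ c = min(0.515, 0.244) = 0.244
(a ∧ c) ∧ a = min(0.244, 0.515) = 0.244
a → c = min(1, 1 − 0.515 + 0.244) = min(1, 0.729) = 0.729
~(a → c) = 1 − 0.729 = 0.271
((a ∧ c) ∧ a) ⊗ ~(a → c) = max(0, 0.244 + 0.271 − 1) = max(0, -0.485) = 0.000
b ∧ (((a ∧ c) ∧ a) ⊗ ~(a → c)) = min(0.088, 0.000) = 0.000
~c = 1 − 0.244 = 0.756
~c ∧ c = min(0.756, 0.244) = 0.244
(b ∧ (((a ∧ c) ∧ a) ⊗ ~(a → c))) ⊗ (~c ∧ c) = max(0, 0.000 + 0.244 − 1) = max(0, -0.756) = 0.000
~((b ∧ (((a ∧ c) ∧ a) ⊗ ~(a → c))) ⊗ (~c ∧ c)) = 1 − 0.000 = 1.000
~~((b ∧ (((a ∧ c) ∧ a) ⊗ ~(a → c))) ⊗ (~c ∧ c)) = 1 − 1.000 = 0.000

0.000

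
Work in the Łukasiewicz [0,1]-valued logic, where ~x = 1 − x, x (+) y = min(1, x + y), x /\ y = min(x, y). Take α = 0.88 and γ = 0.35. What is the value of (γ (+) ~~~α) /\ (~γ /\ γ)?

~α = 1 − 0.88 = 0.12
~~α = 1 − 0.12 = 0.88
~~~α = 1 − 0.88 = 0.12
γ (+) ~~~α = min(1, 0.35 + 0.12) = min(1, 0.47) = 0.47
~γ = 1 − 0.35 = 0.65
~γ /\ γ = min(0.65, 0.35) = 0.35
(γ (+) ~~~α) /\ (~γ /\ γ) = min(0.47, 0.35) = 0.35

0.35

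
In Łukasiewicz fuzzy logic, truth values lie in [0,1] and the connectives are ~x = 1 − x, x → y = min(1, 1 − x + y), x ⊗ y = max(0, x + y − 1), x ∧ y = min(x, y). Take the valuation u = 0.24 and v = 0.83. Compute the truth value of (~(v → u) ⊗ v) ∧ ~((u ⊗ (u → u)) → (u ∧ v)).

v → u = min(1, 1 − 0.83 + 0.24) = min(1, 0.41) = 0.41
~(v → u) = 1 − 0.41 = 0.59
~(v → u) ⊗ v = max(0, 0.59 + 0.83 − 1) = max(0, 0.42) = 0.42
u → u = min(1, 1 − 0.24 + 0.24) = min(1, 1.00) = 1.00
u ⊗ (u → u) = max(0, 0.24 + 1.00 − 1) = max(0, 0.24) = 0.24
u ∧ v = min(0.24, 0.83) = 0.24
(u ⊗ (u → u)) → (u ∧ v) = min(1, 1 − 0.24 + 0.24) = min(1, 1.00) = 1.00
~((u ⊗ (u → u)) → (u ∧ v)) = 1 − 1.00 = 0.00
(~(v → u) ⊗ v) ∧ ~((u ⊗ (u → u)) → (u ∧ v)) = min(0.42, 0.00) = 0.00

0.00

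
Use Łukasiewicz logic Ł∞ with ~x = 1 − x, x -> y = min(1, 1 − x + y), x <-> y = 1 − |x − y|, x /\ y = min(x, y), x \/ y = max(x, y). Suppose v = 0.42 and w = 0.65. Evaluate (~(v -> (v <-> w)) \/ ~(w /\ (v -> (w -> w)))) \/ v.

v <-> w = 1 − |0.42 − 0.65| = 1 − 0.23 = 0.77
v -> (v <-> w) = min(1, 1 − 0.42 + 0.77) = min(1, 1.35) = 1.00
~(v -> (v <-> w)) = 1 − 1.00 = 0.00
w -> w = min(1, 1 − 0.65 + 0.65) = min(1, 1.00) = 1.00
v -> (w -> w) = min(1, 1 − 0.42 + 1.00) = min(1, 1.58) = 1.00
w /\ (v -> (w -> w)) = min(0.65, 1.00) = 0.65
~(w /\ (v -> (w -> w))) = 1 − 0.65 = 0.35
~(v -> (v <-> w)) \/ ~(w /\ (v -> (w -> w))) = max(0.00, 0.35) = 0.35
(~(v -> (v <-> w)) \/ ~(w /\ (v -> (w -> w)))) \/ v = max(0.35, 0.42) = 0.42

0.42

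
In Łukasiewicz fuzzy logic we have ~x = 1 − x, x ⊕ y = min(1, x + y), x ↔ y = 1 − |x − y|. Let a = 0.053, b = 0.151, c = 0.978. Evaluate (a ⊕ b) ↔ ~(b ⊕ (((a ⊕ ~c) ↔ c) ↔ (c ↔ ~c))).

0.796

a ⊕ b = min(1, 0.053 + 0.151) = min(1, 0.204) = 0.204
~c = 1 − 0.978 = 0.022
a ⊕ ~c = min(1, 0.053 + 0.022) = min(1, 0.075) = 0.075
(a ⊕ ~c) ↔ c = 1 − |0.075 − 0.978| = 1 − 0.903 = 0.097
c ↔ ~c = 1 − |0.978 − 0.022| = 1 − 0.956 = 0.044
((a ⊕ ~c) ↔ c) ↔ (c ↔ ~c) = 1 − |0.097 − 0.044| = 1 − 0.053 = 0.947
b ⊕ (((a ⊕ ~c) ↔ c) ↔ (c ↔ ~c)) = min(1, 0.151 + 0.947) = min(1, 1.098) = 1.000
~(b ⊕ (((a ⊕ ~c) ↔ c) ↔ (c ↔ ~c))) = 1 − 1.000 = 0.000
(a ⊕ b) ↔ ~(b ⊕ (((a ⊕ ~c) ↔ c) ↔ (c ↔ ~c))) = 1 − |0.204 − 0.000| = 1 − 0.204 = 0.796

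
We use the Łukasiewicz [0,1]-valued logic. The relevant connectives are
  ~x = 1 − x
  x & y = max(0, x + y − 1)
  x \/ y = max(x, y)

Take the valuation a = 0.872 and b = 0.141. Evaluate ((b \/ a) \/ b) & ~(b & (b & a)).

b \/ a = max(0.141, 0.872) = 0.872
(b \/ a) \/ b = max(0.872, 0.141) = 0.872
b & a = max(0, 0.141 + 0.872 − 1) = max(0, 0.013) = 0.013
b & (b & a) = max(0, 0.141 + 0.013 − 1) = max(0, -0.846) = 0.000
~(b & (b & a)) = 1 − 0.000 = 1.000
((b \/ a) \/ b) & ~(b & (b & a)) = max(0, 0.872 + 1.000 − 1) = max(0, 0.872) = 0.872

0.872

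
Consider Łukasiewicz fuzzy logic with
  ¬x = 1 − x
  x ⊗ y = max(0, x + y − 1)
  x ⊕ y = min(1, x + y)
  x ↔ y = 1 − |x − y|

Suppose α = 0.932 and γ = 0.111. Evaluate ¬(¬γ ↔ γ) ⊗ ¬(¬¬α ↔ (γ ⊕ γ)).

¬γ = 1 − 0.111 = 0.889
¬γ ↔ γ = 1 − |0.889 − 0.111| = 1 − 0.778 = 0.222
¬(¬γ ↔ γ) = 1 − 0.222 = 0.778
¬α = 1 − 0.932 = 0.068
¬¬α = 1 − 0.068 = 0.932
γ ⊕ γ = min(1, 0.111 + 0.111) = min(1, 0.222) = 0.222
¬¬α ↔ (γ ⊕ γ) = 1 − |0.932 − 0.222| = 1 − 0.710 = 0.290
¬(¬¬α ↔ (γ ⊕ γ)) = 1 − 0.290 = 0.710
¬(¬γ ↔ γ) ⊗ ¬(¬¬α ↔ (γ ⊕ γ)) = max(0, 0.778 + 0.710 − 1) = max(0, 0.488) = 0.488

0.488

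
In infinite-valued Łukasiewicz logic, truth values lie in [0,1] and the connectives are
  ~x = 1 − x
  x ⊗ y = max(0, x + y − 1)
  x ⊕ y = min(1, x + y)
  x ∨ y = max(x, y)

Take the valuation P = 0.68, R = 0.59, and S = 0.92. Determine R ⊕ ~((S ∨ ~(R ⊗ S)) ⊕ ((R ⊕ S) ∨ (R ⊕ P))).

0.59

R ⊗ S = max(0, 0.59 + 0.92 − 1) = max(0, 0.51) = 0.51
~(R ⊗ S) = 1 − 0.51 = 0.49
S ∨ ~(R ⊗ S) = max(0.92, 0.49) = 0.92
R ⊕ S = min(1, 0.59 + 0.92) = min(1, 1.51) = 1.00
R ⊕ P = min(1, 0.59 + 0.68) = min(1, 1.27) = 1.00
(R ⊕ S) ∨ (R ⊕ P) = max(1.00, 1.00) = 1.00
(S ∨ ~(R ⊗ S)) ⊕ ((R ⊕ S) ∨ (R ⊕ P)) = min(1, 0.92 + 1.00) = min(1, 1.92) = 1.00
~((S ∨ ~(R ⊗ S)) ⊕ ((R ⊕ S) ∨ (R ⊕ P))) = 1 − 1.00 = 0.00
R ⊕ ~((S ∨ ~(R ⊗ S)) ⊕ ((R ⊕ S) ∨ (R ⊕ P))) = min(1, 0.59 + 0.00) = min(1, 0.59) = 0.59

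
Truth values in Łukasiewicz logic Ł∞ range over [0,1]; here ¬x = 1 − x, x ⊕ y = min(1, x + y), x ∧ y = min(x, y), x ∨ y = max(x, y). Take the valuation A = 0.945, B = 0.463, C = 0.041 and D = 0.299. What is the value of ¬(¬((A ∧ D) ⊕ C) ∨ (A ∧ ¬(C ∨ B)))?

A ∧ D = min(0.945, 0.299) = 0.299
(A ∧ D) ⊕ C = min(1, 0.299 + 0.041) = min(1, 0.340) = 0.340
¬((A ∧ D) ⊕ C) = 1 − 0.340 = 0.660
C ∨ B = max(0.041, 0.463) = 0.463
¬(C ∨ B) = 1 − 0.463 = 0.537
A ∧ ¬(C ∨ B) = min(0.945, 0.537) = 0.537
¬((A ∧ D) ⊕ C) ∨ (A ∧ ¬(C ∨ B)) = max(0.660, 0.537) = 0.660
¬(¬((A ∧ D) ⊕ C) ∨ (A ∧ ¬(C ∨ B))) = 1 − 0.660 = 0.340

0.340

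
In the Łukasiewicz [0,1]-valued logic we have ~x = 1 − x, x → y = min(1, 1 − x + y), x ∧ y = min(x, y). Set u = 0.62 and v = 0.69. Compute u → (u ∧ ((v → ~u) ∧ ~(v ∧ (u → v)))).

0.69

~u = 1 − 0.62 = 0.38
v → ~u = min(1, 1 − 0.69 + 0.38) = min(1, 0.69) = 0.69
u → v = min(1, 1 − 0.62 + 0.69) = min(1, 1.07) = 1.00
v ∧ (u → v) = min(0.69, 1.00) = 0.69
~(v ∧ (u → v)) = 1 − 0.69 = 0.31
(v → ~u) ∧ ~(v ∧ (u → v)) = min(0.69, 0.31) = 0.31
u ∧ ((v → ~u) ∧ ~(v ∧ (u → v))) = min(0.62, 0.31) = 0.31
u → (u ∧ ((v → ~u) ∧ ~(v ∧ (u → v)))) = min(1, 1 − 0.62 + 0.31) = min(1, 0.69) = 0.69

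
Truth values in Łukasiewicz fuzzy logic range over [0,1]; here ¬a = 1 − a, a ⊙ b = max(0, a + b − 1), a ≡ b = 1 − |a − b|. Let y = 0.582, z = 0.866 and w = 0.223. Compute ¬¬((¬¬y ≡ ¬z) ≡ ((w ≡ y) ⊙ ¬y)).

¬y = 1 − 0.582 = 0.418
¬¬y = 1 − 0.418 = 0.582
¬z = 1 − 0.866 = 0.134
¬¬y ≡ ¬z = 1 − |0.582 − 0.134| = 1 − 0.448 = 0.552
w ≡ y = 1 − |0.223 − 0.582| = 1 − 0.359 = 0.641
(w ≡ y) ⊙ ¬y = max(0, 0.641 + 0.418 − 1) = max(0, 0.059) = 0.059
(¬¬y ≡ ¬z) ≡ ((w ≡ y) ⊙ ¬y) = 1 − |0.552 − 0.059| = 1 − 0.493 = 0.507
¬((¬¬y ≡ ¬z) ≡ ((w ≡ y) ⊙ ¬y)) = 1 − 0.507 = 0.493
¬¬((¬¬y ≡ ¬z) ≡ ((w ≡ y) ⊙ ¬y)) = 1 − 0.493 = 0.507

0.507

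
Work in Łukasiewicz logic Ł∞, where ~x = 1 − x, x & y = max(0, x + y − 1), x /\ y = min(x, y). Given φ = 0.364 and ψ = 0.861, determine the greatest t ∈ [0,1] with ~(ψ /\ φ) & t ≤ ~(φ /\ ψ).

1.000

ψ /\ φ = min(0.861, 0.364) = 0.364
~(ψ /\ φ) = 1 − 0.364 = 0.636
So the left factor is ~(ψ /\ φ) = 0.636.
φ /\ ψ = min(0.364, 0.861) = 0.364
~(φ /\ ψ) = 1 − 0.364 = 0.636
So the right-hand bound is ~(φ /\ ψ) = 0.636.
The residuum of the Łukasiewicz t-norm gives the supremum: min(1, 1 − 0.636 + 0.636).
1 − 0.636 + 0.636 = 1.000, so t = min(1, 1.000) = 1.000.
Check: 0.636 & 1.000 = max(0, 0.636) = 0.636 ≤ 0.636.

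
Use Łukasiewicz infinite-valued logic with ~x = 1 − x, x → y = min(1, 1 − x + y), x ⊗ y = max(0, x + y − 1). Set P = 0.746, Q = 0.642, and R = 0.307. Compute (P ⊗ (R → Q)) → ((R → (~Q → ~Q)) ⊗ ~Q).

R → Q = min(1, 1 − 0.307 + 0.642) = min(1, 1.335) = 1.000
P ⊗ (R → Q) = max(0, 0.746 + 1.000 − 1) = max(0, 0.746) = 0.746
~Q = 1 − 0.642 = 0.358
~Q → ~Q = min(1, 1 − 0.358 + 0.358) = min(1, 1.000) = 1.000
R → (~Q → ~Q) = min(1, 1 − 0.307 + 1.000) = min(1, 1.693) = 1.000
(R → (~Q → ~Q)) ⊗ ~Q = max(0, 1.000 + 0.358 − 1) = max(0, 0.358) = 0.358
(P ⊗ (R → Q)) → ((R → (~Q → ~Q)) ⊗ ~Q) = min(1, 1 − 0.746 + 0.358) = min(1, 0.612) = 0.612

0.612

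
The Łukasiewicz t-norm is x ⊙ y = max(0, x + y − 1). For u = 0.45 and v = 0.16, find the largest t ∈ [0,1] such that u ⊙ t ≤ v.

The residuum of the Łukasiewicz t-norm gives the supremum: min(1, 1 − 0.45 + 0.16).
1 − 0.45 + 0.16 = 0.71, so t = min(1, 0.71) = 0.71.
Check: 0.45 ⊙ 0.71 = max(0, 0.16) = 0.16 ≤ 0.16.

0.71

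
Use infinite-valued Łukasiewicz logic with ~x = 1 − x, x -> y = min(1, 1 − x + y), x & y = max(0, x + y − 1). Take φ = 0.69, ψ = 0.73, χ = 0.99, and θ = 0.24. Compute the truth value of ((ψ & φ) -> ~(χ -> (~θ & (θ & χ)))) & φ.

ψ & φ = max(0, 0.73 + 0.69 − 1) = max(0, 0.42) = 0.42
~θ = 1 − 0.24 = 0.76
θ & χ = max(0, 0.24 + 0.99 − 1) = max(0, 0.23) = 0.23
~θ & (θ & χ) = max(0, 0.76 + 0.23 − 1) = max(0, -0.01) = 0.00
χ -> (~θ & (θ & χ)) = min(1, 1 − 0.99 + 0.00) = min(1, 0.01) = 0.01
~(χ -> (~θ & (θ & χ))) = 1 − 0.01 = 0.99
(ψ & φ) -> ~(χ -> (~θ & (θ & χ))) = min(1, 1 − 0.42 + 0.99) = min(1, 1.57) = 1.00
((ψ & φ) -> ~(χ -> (~θ & (θ & χ)))) & φ = max(0, 1.00 + 0.69 − 1) = max(0, 0.69) = 0.69

0.69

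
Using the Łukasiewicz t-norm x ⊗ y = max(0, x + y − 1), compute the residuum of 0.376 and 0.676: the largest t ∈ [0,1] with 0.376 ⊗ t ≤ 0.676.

1.000

The residuum of the Łukasiewicz t-norm gives the supremum: min(1, 1 − 0.376 + 0.676).
1 − 0.376 + 0.676 = 1.300, so t = min(1, 1.300) = 1.000.
Check: 0.376 ⊗ 1.000 = max(0, 0.376) = 0.376 ≤ 0.676.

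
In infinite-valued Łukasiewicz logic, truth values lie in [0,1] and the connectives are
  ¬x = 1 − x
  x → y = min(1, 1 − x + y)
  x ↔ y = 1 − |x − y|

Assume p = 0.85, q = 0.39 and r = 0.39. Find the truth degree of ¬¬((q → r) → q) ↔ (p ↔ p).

q → r = min(1, 1 − 0.39 + 0.39) = min(1, 1.00) = 1.00
(q → r) → q = min(1, 1 − 1.00 + 0.39) = min(1, 0.39) = 0.39
¬((q → r) → q) = 1 − 0.39 = 0.61
¬¬((q → r) → q) = 1 − 0.61 = 0.39
p ↔ p = 1 − |0.85 − 0.85| = 1 − 0.00 = 1.00
¬¬((q → r) → q) ↔ (p ↔ p) = 1 − |0.39 − 1.00| = 1 − 0.61 = 0.39

0.39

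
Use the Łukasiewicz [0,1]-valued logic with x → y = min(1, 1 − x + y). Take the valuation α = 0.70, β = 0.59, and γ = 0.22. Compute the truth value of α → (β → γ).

β → γ = min(1, 1 − 0.59 + 0.22) = min(1, 0.63) = 0.63
α → (β → γ) = min(1, 1 − 0.70 + 0.63) = min(1, 0.93) = 0.93

0.93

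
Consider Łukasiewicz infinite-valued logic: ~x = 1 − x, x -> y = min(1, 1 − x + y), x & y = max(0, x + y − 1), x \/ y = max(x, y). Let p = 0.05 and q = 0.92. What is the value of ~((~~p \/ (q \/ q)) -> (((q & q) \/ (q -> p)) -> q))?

0.00

~p = 1 − 0.05 = 0.95
~~p = 1 − 0.95 = 0.05
q \/ q = max(0.92, 0.92) = 0.92
~~p \/ (q \/ q) = max(0.05, 0.92) = 0.92
q & q = max(0, 0.92 + 0.92 − 1) = max(0, 0.84) = 0.84
q -> p = min(1, 1 − 0.92 + 0.05) = min(1, 0.13) = 0.13
(q & q) \/ (q -> p) = max(0.84, 0.13) = 0.84
((q & q) \/ (q -> p)) -> q = min(1, 1 − 0.84 + 0.92) = min(1, 1.08) = 1.00
(~~p \/ (q \/ q)) -> (((q & q) \/ (q -> p)) -> q) = min(1, 1 − 0.92 + 1.00) = min(1, 1.08) = 1.00
~((~~p \/ (q \/ q)) -> (((q & q) \/ (q -> p)) -> q)) = 1 − 1.00 = 0.00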